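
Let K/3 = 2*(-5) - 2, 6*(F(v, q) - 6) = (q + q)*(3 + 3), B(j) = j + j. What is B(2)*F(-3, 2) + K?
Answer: 4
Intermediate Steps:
B(j) = 2*j
F(v, q) = 6 + 2*q (F(v, q) = 6 + ((q + q)*(3 + 3))/6 = 6 + ((2*q)*6)/6 = 6 + (12*q)/6 = 6 + 2*q)
K = -36 (K = 3*(2*(-5) - 2) = 3*(-10 - 2) = 3*(-12) = -36)
B(2)*F(-3, 2) + K = (2*2)*(6 + 2*2) - 36 = 4*(6 + 4) - 36 = 4*10 - 36 = 40 - 36 = 4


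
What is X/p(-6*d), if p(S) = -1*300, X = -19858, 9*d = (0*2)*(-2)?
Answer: 9929/150 ≈ 66.193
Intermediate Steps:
d = 0 (d = ((0*2)*(-2))/9 = (0*(-2))/9 = (⅑)*0 = 0)
p(S) = -300
X/p(-6*d) = -19858/(-300) = -19858*(-1/300) = 9929/150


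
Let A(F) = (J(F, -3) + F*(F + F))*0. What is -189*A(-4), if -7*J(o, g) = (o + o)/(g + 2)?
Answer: 0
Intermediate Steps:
J(o, g) = -2*o/(7*(2 + g)) (J(o, g) = -(o + o)/(7*(g + 2)) = -2*o/(7*(2 + g)))
A(F) = 0 (A(F) = (-2*F/(14 + 7*(-3)) + F*(F + F))*0 = (-2*F/(14 - 21) + F*(2*F))*0 = (-2*F/(-7) + 2*F²)*0 = (-2*F*(-⅐) + 2*F²)*0 = (2*F/7 + 2*F²)*0 = (2*F² + 2*F/7)*0 = 0)
-189*A(-4) = -189*0 = 0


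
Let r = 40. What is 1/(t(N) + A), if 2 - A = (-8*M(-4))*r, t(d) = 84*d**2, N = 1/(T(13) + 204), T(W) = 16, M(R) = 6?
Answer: 12100/23256221 ≈ 0.00052029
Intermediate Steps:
N = 1/220 (N = 1/(16 + 204) = 1/220 ≈ 0.0045455)
A = 1922 (A = 2 - (-8*6)*40 = 2 - (-48)*40 = 2 - 1*(-1920) = 2 + 1920 = 1922)
1/(t(N) + A) = 1/(84*(1/220)**2 + 1922) = 1/(84*(1/48400) + 1922) = 1/(21/12100 + 1922) = 1/(23256221/12100) = 12100/23256221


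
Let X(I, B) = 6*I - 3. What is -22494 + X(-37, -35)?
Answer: -22719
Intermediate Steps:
X(I, B) = -3 + 6*I
-22494 + X(-37, -35) = -22494 + (-3 + 6*(-37)) = -22494 + (-3 - 222) = -22494 - 225 = -22719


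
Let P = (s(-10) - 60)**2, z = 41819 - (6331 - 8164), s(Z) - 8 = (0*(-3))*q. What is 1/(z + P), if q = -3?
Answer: 1/46356 ≈ 2.1572e-5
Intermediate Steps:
s(Z) = 8 (s(Z) = 8 + (0*(-3))*(-3) = 8 + 0*(-3) = 8 + 0 = 8)
z = 43652 (z = 41819 - 1*(-1833) = 41819 + 1833 = 43652)
P = 2704 (P = (8 - 60)**2 = (-52)**2 = 2704)
1/(z + P) = 1/(43652 + 2704) = 1/46356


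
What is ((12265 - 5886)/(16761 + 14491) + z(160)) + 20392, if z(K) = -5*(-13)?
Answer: 639328543/31252 ≈ 20457.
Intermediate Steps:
z(K) = 65
((12265 - 5886)/(16761 + 14491) + z(160)) + 20392 = ((12265 - 5886)/(16761 + 14491) + 65) + 20392 = (6379/31252 + 65) + 20392 = 2037759/31252 + 20392 = 639328543/31252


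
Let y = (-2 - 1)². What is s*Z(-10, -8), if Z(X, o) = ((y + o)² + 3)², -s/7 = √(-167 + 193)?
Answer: -112*√26 ≈ -571.09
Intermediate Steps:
s = -7*√26 (s = -7*√(-167 + 193) = -7*√26 ≈ -35.693)
y = 9 (y = (-3)² = 9)
Z(X, o) = (3 + (9 + o)²)² (Z(X, o) = ((9 + o)² + 3)² = (3 + (9 + o)²)²)
s*Z(-10, -8) = (-7*√26)*(3 + (9 - 8)²)² = (-7*√26)*(3 + 1²)² = (-7*√26)*(3 + 1)² = -7*√26*4² = -7*√26*16 = -112*√26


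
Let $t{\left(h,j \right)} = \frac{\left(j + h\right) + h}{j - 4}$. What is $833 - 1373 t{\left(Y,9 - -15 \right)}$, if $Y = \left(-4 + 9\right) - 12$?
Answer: $\frac{293}{2} \approx 146.5$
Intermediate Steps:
$Y = -7$ ($Y = 5 - 12 = -7$)
$t{\left(h,j \right)} = \frac{j + 2 h}{-4 + j}$ ($t{\left(h,j \right)} = \frac{\left(h + j\right) + h}{-4 + j} = \frac{j + 2 h}{-4 + j}$)
$833 - 1373 t{\left(Y,9 - -15 \right)} = 833 - 1373 \frac{\left(9 - -15\right) + 2 \left(-7\right)}{-4 + \left(9 - -15\right)} = 833 - 1373 \frac{\left(9 + 15\right) - 14}{-4 + \left(9 + 15\right)} = 833 - 1373 \frac{24 - 14}{-4 + 24} = 833 - 1373 \cdot \frac{1}{20} \cdot 10 = 833 - \frac{1373}{2} = \frac{293}{2}$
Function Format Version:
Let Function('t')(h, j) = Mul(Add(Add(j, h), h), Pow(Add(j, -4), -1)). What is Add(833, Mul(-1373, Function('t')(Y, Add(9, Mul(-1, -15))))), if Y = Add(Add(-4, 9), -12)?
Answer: Rational(293, 2) ≈ 146.50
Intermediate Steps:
Y = -7 (Y = Add(5, -12) = -7)
Function('t')(h, j) = Mul(Pow(Add(-4, j), -1), Add(j, Mul(2, h))) (Function('t')(h, j) = Mul(Add(Add(h, j), h), Pow(Add(-4, j), -1)) = Mul(Add(j, Mul(2, h)), Pow(Add(-4, j), -1)) = Mul(Pow(Add(-4, j), -1), Add(j, Mul(2, h))))
Add(833, Mul(-1373, Function('t')(Y, Add(9, Mul(-1, -15))))) = Add(833, Mul(-1373, Mul(Pow(Add(-4, Add(9, Mul(-1, -15))), -1), Add(Add(9, Mul(-1, -15)), Mul(2, -7))))) = Add(833, Mul(-1373, Mul(Pow(Add(-4, Add(9, 15)), -1), Add(Add(9, 15), -14)))) = Add(833, Mul(-1373, Mul(Pow(Add(-4, 24), -1), Add(24, -14)))) = Add(833, Mul(-1373, Mul(Pow(20, -1), 10))) = Add(833, Mul(-1373, Mul(Rational(1, 20), 10))) = Add(833, Mul(-1373, Rational(1, 2))) = Add(833, Rational(-1373, 2)) = Rational(293, 2)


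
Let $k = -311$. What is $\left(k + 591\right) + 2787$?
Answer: $3067$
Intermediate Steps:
$\left(k + 591\right) + 2787 = \left(-311 + 591\right) + 2787 = 280 + 2787 = 3067$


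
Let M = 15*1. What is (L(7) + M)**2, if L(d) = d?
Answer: 484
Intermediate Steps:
M = 15
(L(7) + M)**2 = (7 + 15)**2 = 22**2 = 484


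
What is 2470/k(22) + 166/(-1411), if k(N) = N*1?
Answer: 20973/187 ≈ 112.16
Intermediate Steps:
k(N) = N
2470/k(22) + 166/(-1411) = 2470/22 + 166/(-1411) = 2470*(1/22) + 166*(-1/1411) = 1235/11 - 2/17 = 20973/187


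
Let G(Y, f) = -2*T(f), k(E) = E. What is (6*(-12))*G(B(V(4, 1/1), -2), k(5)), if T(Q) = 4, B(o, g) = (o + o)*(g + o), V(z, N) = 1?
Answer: 576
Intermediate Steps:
B(o, g) = 2*o*(g + o) (B(o, g) = (2*o)*(g + o) = 2*o*(g + o))
G(Y, f) = -8 (G(Y, f) = -2*4 = -8)
(6*(-12))*G(B(V(4, 1/1), -2), k(5)) = (6*(-12))*(-8) = -72*(-8) = 576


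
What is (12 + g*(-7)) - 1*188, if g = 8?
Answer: -232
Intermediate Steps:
(12 + g*(-7)) - 1*188 = (12 + 8*(-7)) - 1*188 = (12 - 56) - 188 = -44 - 188 = -232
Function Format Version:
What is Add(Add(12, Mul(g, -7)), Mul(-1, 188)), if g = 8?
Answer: -232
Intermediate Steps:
Add(Add(12, Mul(g, -7)), Mul(-1, 188)) = Add(Add(12, Mul(8, -7)), Mul(-1, 188)) = Add(Add(12, -56), -188) = Add(-44, -188) = -232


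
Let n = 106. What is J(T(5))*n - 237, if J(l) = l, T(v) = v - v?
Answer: -237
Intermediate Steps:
T(v) = 0
J(T(5))*n - 237 = 0*106 - 237 = 0 - 237 = -237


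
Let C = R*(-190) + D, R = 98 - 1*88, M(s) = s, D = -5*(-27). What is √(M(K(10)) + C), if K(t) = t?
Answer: 3*I*√195 ≈ 41.893*I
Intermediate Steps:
D = 135
R = 10 (R = 98 - 88 = 10)
C = -1765 (C = 10*(-190) + 135 = -1900 + 135 = -1765)
√(M(K(10)) + C) = √(10 - 1765) = √(-1755) = 3*I*√195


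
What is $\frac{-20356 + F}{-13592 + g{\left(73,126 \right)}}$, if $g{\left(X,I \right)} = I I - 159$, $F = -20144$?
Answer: $- \frac{324}{17} \approx -19.059$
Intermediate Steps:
$g{\left(X,I \right)} = -159 + I^{2}$ ($g{\left(X,I \right)} = I^{2} - 159 = -159 + I^{2}$)
$\frac{-20356 + F}{-13592 + g{\left(73,126 \right)}} = \frac{-20356 - 20144}{-13592 - \left(159 - 126^{2}\right)} = - \frac{40500}{-13592 + \left(-159 + 15876\right)} = - \frac{40500}{-13592 + 15717} = - \frac{40500}{2125} = \left(-40500\right) \frac{1}{2125} = - \frac{324}{17}$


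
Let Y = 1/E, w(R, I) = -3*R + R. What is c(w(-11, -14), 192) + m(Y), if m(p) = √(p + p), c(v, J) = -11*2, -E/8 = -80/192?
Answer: -22 + √15/5 ≈ -21.225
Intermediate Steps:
E = 10/3 (E = -(-640)/192 = -8*(-5/12) = 10/3 ≈ 3.3333)
w(R, I) = -2*R
c(v, J) = -22
Y = 3/10 (Y = 1/(10/3) = 3/10 ≈ 0.30000)
m(p) = √2*√p (m(p) = √(2*p) = √2*√p)
c(w(-11, -14), 192) + m(Y) = -22 + √2*√(3/10) = -22 + √2*(√30/10) = -22 + √15/5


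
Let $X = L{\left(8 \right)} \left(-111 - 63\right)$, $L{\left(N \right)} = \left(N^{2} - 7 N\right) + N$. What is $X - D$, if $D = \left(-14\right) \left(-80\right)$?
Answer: $-3904$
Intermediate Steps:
$L{\left(N \right)} = N^{2} - 6 N$
$D = 1120$
$X = -2784$ ($X = 8 \left(-6 + 8\right) \left(-111 - 63\right) = 8 \cdot 2 \left(-174\right) = 16 \left(-174\right) = -2784$)
$X - D = -2784 - 1120 = -3904$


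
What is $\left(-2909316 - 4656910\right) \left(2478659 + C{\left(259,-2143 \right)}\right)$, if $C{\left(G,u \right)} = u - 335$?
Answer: $-18735345062906$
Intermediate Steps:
$C{\left(G,u \right)} = -335 + u$ ($C{\left(G,u \right)} = u - 335 = -335 + u$)
$\left(-2909316 - 4656910\right) \left(2478659 + C{\left(259,-2143 \right)}\right) = \left(-2909316 - 4656910\right) \left(2478659 - 2478\right) = - 7566226 \left(2478659 - 2478\right) = \left(-7566226\right) 2476181 = -18735345062906$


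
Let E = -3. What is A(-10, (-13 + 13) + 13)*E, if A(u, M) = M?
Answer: -39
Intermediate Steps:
A(-10, (-13 + 13) + 13)*E = ((-13 + 13) + 13)*(-3) = (0 + 13)*(-3) = 13*(-3) = -39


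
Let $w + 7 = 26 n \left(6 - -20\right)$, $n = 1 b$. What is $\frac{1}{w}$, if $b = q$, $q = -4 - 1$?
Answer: $- \frac{1}{3387} \approx -0.00029525$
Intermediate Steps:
$q = -5$
$b = -5$
$n = -5$ ($n = 1 \left(-5\right) = -5$)
$w = -3387$ ($w = -7 + 26 \left(-5\right) \left(6 - -20\right) = -7 - 130 \left(6 + 20\right) = -7 - 3380 = -3387$)
$\frac{1}{w} = \frac{1}{-3387} = - \frac{1}{3387}$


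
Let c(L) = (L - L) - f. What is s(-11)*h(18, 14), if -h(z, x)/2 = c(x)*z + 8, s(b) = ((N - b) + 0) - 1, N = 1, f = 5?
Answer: 1804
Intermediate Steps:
c(L) = -5 (c(L) = (L - L) - 1*5 = 0 - 5 = -5)
s(b) = -b (s(b) = ((1 - b) + 0) - 1 = (1 - b) - 1 = -b)
h(z, x) = -16 + 10*z (h(z, x) = -2*(-5*z + 8) = -2*(8 - 5*z) = -16 + 10*z)
s(-11)*h(18, 14) = (-1*(-11))*(-16 + 10*18) = 11*(-16 + 180) = 11*164 = 1804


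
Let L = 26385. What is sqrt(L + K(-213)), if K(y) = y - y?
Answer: sqrt(26385) ≈ 162.43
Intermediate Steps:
K(y) = 0
sqrt(L + K(-213)) = sqrt(26385 + 0) = sqrt(26385)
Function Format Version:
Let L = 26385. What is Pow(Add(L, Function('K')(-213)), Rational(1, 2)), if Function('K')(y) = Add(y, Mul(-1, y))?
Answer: Pow(26385, Rational(1, 2)) ≈ 162.43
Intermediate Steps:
Function('K')(y) = 0
Pow(Add(L, Function('K')(-213)), Rational(1, 2)) = Pow(Add(26385, 0), Rational(1, 2)) = Pow(26385, Rational(1, 2))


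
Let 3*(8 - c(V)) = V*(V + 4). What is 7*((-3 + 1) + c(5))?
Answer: -63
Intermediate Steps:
c(V) = 8 - V*(4 + V)/3 (c(V) = 8 - V*(V + 4)/3 = 8 - V*(4 + V)/3)
7*((-3 + 1) + c(5)) = 7*((-3 + 1) + (8 - 4/3*5 - 1/3*5**2)) = 7*(-2 + (8 - 20/3 - 1/3*25)) = 7*(-2 + (8 - 20/3 - 25/3)) = 7*(-2 - 7) = 7*(-9) = -63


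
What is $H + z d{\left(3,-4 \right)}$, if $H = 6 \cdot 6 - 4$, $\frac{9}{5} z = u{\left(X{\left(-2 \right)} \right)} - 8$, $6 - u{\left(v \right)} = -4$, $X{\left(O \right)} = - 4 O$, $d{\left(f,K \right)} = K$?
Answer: $\frac{248}{9} \approx 27.556$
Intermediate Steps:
$u{\left(v \right)} = 10$ ($u{\left(v \right)} = 6 - -4 = 6 + 4 = 10$)
$z = \frac{10}{9}$ ($z = \frac{5 \left(10 - 8\right)}{9} = \frac{5}{9} \cdot 2 = \frac{10}{9} \approx 1.1111$)
$H = 32$ ($H = 36 - 4 = 32$)
$H + z d{\left(3,-4 \right)} = 32 + \frac{10}{9} \left(-4\right) = 32 - \frac{40}{9} = \frac{248}{9}$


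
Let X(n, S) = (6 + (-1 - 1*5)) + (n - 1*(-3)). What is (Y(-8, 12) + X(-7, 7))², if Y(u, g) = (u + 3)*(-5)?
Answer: 441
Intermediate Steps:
Y(u, g) = -15 - 5*u (Y(u, g) = (3 + u)*(-5) = -15 - 5*u)
X(n, S) = 3 + n (X(n, S) = (6 + (-1 - 5)) + (n + 3) = (6 - 6) + (3 + n) = 0 + (3 + n) = 3 + n)
(Y(-8, 12) + X(-7, 7))² = ((-15 - 5*(-8)) + (3 - 7))² = ((-15 + 40) - 4)² = (25 - 4)² = 21² = 441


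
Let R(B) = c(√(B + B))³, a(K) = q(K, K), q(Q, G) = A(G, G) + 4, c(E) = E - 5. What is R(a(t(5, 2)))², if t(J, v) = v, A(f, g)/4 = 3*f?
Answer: 1892241 - 505660*√14 ≈ 234.53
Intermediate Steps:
A(f, g) = 12*f (A(f, g) = 4*(3*f) = 12*f)
c(E) = -5 + E
q(Q, G) = 4 + 12*G (q(Q, G) = 12*G + 4 = 4 + 12*G)
a(K) = 4 + 12*K
R(B) = (-5 + √2*√B)³ (R(B) = (-5 + √(B + B))³ = (-5 + √(2*B))³ = (-5 + √2*√B)³)
R(a(t(5, 2)))² = ((-5 + √2*√(4 + 12*2))³)² = ((-5 + √2*√(4 + 24))³)² = ((-5 + √2*√28)³)² = ((-5 + √2*(2*√7))³)² = ((-5 + 2*√14)³)² = (-5 + 2*√14)⁶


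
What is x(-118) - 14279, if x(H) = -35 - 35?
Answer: -14349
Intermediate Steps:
x(H) = -70
x(-118) - 14279 = -70 - 14279 = -14349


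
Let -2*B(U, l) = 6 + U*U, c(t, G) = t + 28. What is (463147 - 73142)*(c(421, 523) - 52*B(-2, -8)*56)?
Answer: 5853585045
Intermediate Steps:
c(t, G) = 28 + t
B(U, l) = -3 - U²/2 (B(U, l) = -(6 + U*U)/2 = -(6 + U²)/2 = -3 - U²/2)
(463147 - 73142)*(c(421, 523) - 52*B(-2, -8)*56) = (463147 - 73142)*((28 + 421) - 52*(-3 - ½*(-2)²)*56) = 390005*(449 - 52*(-3 - ½*4)*56) = 390005*(449 - 52*(-3 - 2)*56) = 390005*(449 - 52*(-5)*56) = 390005*(449 + 260*56) = 390005*(449 + 14560) = 390005*15009 = 5853585045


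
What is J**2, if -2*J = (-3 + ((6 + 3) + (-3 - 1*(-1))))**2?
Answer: 64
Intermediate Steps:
J = -8 (J = -(-3 + ((6 + 3) + (-3 - 1*(-1))))**2/2 = -(-3 + (9 + (-3 + 1)))**2/2 = -(-3 + (9 - 2))**2/2 = -(-3 + 7)**2/2 = -1/2*4**2 = -1/2*16 = -8)
J**2 = (-8)**2 = 64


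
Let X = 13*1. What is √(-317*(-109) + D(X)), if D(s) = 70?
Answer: 3*√3847 ≈ 186.07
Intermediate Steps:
X = 13
√(-317*(-109) + D(X)) = √(-317*(-109) + 70) = √(34553 + 70) = √34623 = 3*√3847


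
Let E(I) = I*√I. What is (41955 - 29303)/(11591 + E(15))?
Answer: 73324666/67173953 - 94890*√15/67173953 ≈ 1.0861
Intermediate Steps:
E(I) = I^(3/2)
(41955 - 29303)/(11591 + E(15)) = (41955 - 29303)/(11591 + 15^(3/2)) = 12652/(11591 + 15*√15)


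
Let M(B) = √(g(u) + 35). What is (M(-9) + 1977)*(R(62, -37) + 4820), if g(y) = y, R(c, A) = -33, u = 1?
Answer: 9492621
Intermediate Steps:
M(B) = 6 (M(B) = √(1 + 35) = √36 = 6)
(M(-9) + 1977)*(R(62, -37) + 4820) = (6 + 1977)*(-33 + 4820) = 1983*4787 = 9492621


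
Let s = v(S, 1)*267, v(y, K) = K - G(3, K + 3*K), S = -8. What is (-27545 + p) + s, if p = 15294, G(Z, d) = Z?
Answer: -12785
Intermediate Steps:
v(y, K) = -3 + K (v(y, K) = K - 1*3 = K - 3 = -3 + K)
s = -534 (s = (-3 + 1)*267 = -2*267 = -534)
(-27545 + p) + s = (-27545 + 15294) - 534 = -12251 - 534 = -12785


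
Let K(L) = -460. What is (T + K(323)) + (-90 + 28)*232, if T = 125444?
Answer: 110600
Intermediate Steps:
(T + K(323)) + (-90 + 28)*232 = (125444 - 460) + (-90 + 28)*232 = 124984 - 62*232 = 124984 - 14384 = 110600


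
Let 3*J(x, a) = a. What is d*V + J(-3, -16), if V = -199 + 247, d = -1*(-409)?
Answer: 58880/3 ≈ 19627.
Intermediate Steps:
J(x, a) = a/3
d = 409
V = 48
d*V + J(-3, -16) = 409*48 + (⅓)*(-16) = 19632 - 16/3 = 58880/3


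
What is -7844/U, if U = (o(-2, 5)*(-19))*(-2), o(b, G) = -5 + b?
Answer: 3922/133 ≈ 29.489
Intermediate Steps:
U = -266 (U = ((-5 - 2)*(-19))*(-2) = -7*(-19)*(-2) = 133*(-2) = -266)
-7844/U = -7844/(-266) = -7844*(-1/266) = 3922/133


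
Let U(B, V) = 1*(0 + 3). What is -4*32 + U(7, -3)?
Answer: -125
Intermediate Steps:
U(B, V) = 3 (U(B, V) = 1*3 = 3)
-4*32 + U(7, -3) = -4*32 + 3 = -128 + 3 = -125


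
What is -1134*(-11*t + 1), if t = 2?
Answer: 23814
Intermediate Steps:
-1134*(-11*t + 1) = -1134*(-11*2 + 1) = -1134*(-22 + 1) = -1134*(-21) = 23814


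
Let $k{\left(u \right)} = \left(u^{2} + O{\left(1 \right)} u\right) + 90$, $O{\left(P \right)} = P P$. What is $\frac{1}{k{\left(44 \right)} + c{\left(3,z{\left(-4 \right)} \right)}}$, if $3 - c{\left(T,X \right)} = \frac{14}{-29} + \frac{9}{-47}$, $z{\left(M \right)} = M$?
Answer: $\frac{1363}{2826418} \approx 0.00048224$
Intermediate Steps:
$O{\left(P \right)} = P^{2}$
$c{\left(T,X \right)} = \frac{5008}{1363}$ ($c{\left(T,X \right)} = 3 - \left(\frac{14}{-29} + \frac{9}{-47}\right) = 3 - \left(14 \left(- \frac{1}{29}\right) + 9 \left(- \frac{1}{47}\right)\right) = 3 - \left(- \frac{14}{29} - \frac{9}{47}\right) = 3 - - \frac{919}{1363} = 3 + \frac{919}{1363} = \frac{5008}{1363}$)
$k{\left(u \right)} = 90 + u + u^{2}$ ($k{\left(u \right)} = \left(u^{2} + 1^{2} u\right) + 90 = \left(u^{2} + 1 u\right) + 90 = \left(u^{2} + u\right) + 90 = \left(u + u^{2}\right) + 90 = 90 + u + u^{2}$)
$\frac{1}{k{\left(44 \right)} + c{\left(3,z{\left(-4 \right)} \right)}} = \frac{1}{\left(90 + 44 + 44^{2}\right) + \frac{5008}{1363}} = \frac{1}{\left(90 + 44 + 1936\right) + \frac{5008}{1363}} = \frac{1}{2070 + \frac{5008}{1363}} = \frac{1}{\frac{2826418}{1363}} = \frac{1363}{2826418}$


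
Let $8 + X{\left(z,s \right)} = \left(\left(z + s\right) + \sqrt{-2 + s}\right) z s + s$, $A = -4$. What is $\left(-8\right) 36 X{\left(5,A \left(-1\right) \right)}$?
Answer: $-50688 - 5760 \sqrt{2} \approx -58834.0$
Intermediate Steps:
$X{\left(z,s \right)} = -8 + s + s z \left(s + z + \sqrt{-2 + s}\right)$ ($X{\left(z,s \right)} = -8 + \left(\left(\left(z + s\right) + \sqrt{-2 + s}\right) z s + s\right) = -8 + \left(\left(\left(s + z\right) + \sqrt{-2 + s}\right) z s + s\right) = -8 + \left(\left(s + z + \sqrt{-2 + s}\right) z s + s\right) = -8 + \left(z \left(s + z + \sqrt{-2 + s}\right) s + s\right) = -8 + \left(s z \left(s + z + \sqrt{-2 + s}\right) + s\right) = -8 + \left(s + s z \left(s + z + \sqrt{-2 + s}\right)\right) = -8 + s + s z \left(s + z + \sqrt{-2 + s}\right)$)
$\left(-8\right) 36 X{\left(5,A \left(-1\right) \right)} = \left(-8\right) 36 \left(-8 - -4 + \left(-4\right) \left(-1\right) 5^{2} + 5 \left(\left(-4\right) \left(-1\right)\right)^{2} + \left(-4\right) \left(-1\right) 5 \sqrt{-2 - -4}\right) = - 288 \left(-8 + 4 + 4 \cdot 25 + 5 \cdot 4^{2} + 4 \cdot 5 \sqrt{-2 + 4}\right) = - 288 \left(-8 + 4 + 100 + 5 \cdot 16 + 4 \cdot 5 \sqrt{2}\right) = - 288 \left(-8 + 4 + 100 + 80 + 20 \sqrt{2}\right) = - 288 \left(176 + 20 \sqrt{2}\right) = -50688 - 5760 \sqrt{2}$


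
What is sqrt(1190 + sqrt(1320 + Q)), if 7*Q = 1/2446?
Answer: sqrt(348863831960 + 17122*sqrt(386975024002))/17122 ≈ 35.019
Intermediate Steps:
Q = 1/17122 (Q = (1/7)/2446 = (1/7)*(1/2446) = 1/17122 ≈ 5.8404e-5)
sqrt(1190 + sqrt(1320 + Q)) = sqrt(1190 + sqrt(1320 + 1/17122)) = sqrt(1190 + sqrt(22601041/17122)) = sqrt(1190 + sqrt(386975024002)/17122)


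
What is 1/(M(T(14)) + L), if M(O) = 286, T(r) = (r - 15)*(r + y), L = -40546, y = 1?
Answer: -1/40260 ≈ -2.4839e-5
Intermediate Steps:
T(r) = (1 + r)*(-15 + r) (T(r) = (r - 15)*(r + 1) = (-15 + r)*(1 + r) = (1 + r)*(-15 + r))
1/(M(T(14)) + L) = 1/(286 - 40546) = 1/(-40260) = -1/40260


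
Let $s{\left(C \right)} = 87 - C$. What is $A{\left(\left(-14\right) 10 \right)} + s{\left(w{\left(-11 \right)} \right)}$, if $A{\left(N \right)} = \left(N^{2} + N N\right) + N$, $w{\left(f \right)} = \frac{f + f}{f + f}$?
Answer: $39146$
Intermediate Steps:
$w{\left(f \right)} = 1$ ($w{\left(f \right)} = \frac{2 f}{2 f} = 2 f \frac{1}{2 f} = 1$)
$A{\left(N \right)} = N + 2 N^{2}$ ($A{\left(N \right)} = \left(N^{2} + N^{2}\right) + N = 2 N^{2} + N = N + 2 N^{2}$)
$A{\left(\left(-14\right) 10 \right)} + s{\left(w{\left(-11 \right)} \right)} = \left(-14\right) 10 \left(1 + 2 \left(\left(-14\right) 10\right)\right) + \left(87 - 1\right) = - 140 \left(1 + 2 \left(-140\right)\right) + \left(87 - 1\right) = - 140 \left(1 - 280\right) + 86 = \left(-140\right) \left(-279\right) + 86 = 39060 + 86 = 39146$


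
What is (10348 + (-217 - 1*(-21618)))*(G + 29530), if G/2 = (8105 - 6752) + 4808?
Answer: 1328759148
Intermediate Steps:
G = 12322 (G = 2*((8105 - 6752) + 4808) = 2*(1353 + 4808) = 2*6161 = 12322)
(10348 + (-217 - 1*(-21618)))*(G + 29530) = (10348 + (-217 - 1*(-21618)))*(12322 + 29530) = (10348 + (-217 + 21618))*41852 = (10348 + 21401)*41852 = 31749*41852 = 1328759148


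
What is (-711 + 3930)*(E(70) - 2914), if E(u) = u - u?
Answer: -9380166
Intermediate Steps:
E(u) = 0
(-711 + 3930)*(E(70) - 2914) = (-711 + 3930)*(0 - 2914) = 3219*(-2914) = -9380166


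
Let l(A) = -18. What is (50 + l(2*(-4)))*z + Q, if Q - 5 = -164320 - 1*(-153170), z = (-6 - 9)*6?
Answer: -14025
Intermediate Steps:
z = -90 (z = -15*6 = -90)
Q = -11145 (Q = 5 + (-164320 - 1*(-153170)) = 5 + (-164320 + 153170) = 5 - 11150 = -11145)
(50 + l(2*(-4)))*z + Q = (50 - 18)*(-90) - 11145 = 32*(-90) - 11145 = -2880 - 11145 = -14025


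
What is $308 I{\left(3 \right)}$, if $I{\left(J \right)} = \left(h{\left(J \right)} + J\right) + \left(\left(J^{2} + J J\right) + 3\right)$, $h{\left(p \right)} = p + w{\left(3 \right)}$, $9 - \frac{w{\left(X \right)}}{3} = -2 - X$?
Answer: $21252$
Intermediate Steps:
$w{\left(X \right)} = 33 + 3 X$ ($w{\left(X \right)} = 27 - 3 \left(-2 - X\right) = 27 + \left(6 + 3 X\right) = 33 + 3 X$)
$h{\left(p \right)} = 42 + p$ ($h{\left(p \right)} = p + \left(33 + 3 \cdot 3\right) = p + \left(33 + 9\right) = p + 42 = 42 + p$)
$I{\left(J \right)} = 45 + 2 J + 2 J^{2}$ ($I{\left(J \right)} = \left(\left(42 + J\right) + J\right) + \left(\left(J^{2} + J J\right) + 3\right) = \left(42 + 2 J\right) + \left(\left(J^{2} + J^{2}\right) + 3\right) = \left(42 + 2 J\right) + \left(2 J^{2} + 3\right) = \left(42 + 2 J\right) + \left(3 + 2 J^{2}\right) = 45 + 2 J + 2 J^{2}$)
$308 I{\left(3 \right)} = 308 \left(45 + 2 \cdot 3 + 2 \cdot 3^{2}\right) = 308 \left(45 + 6 + 2 \cdot 9\right) = 308 \left(45 + 6 + 18\right) = 308 \cdot 69 = 21252$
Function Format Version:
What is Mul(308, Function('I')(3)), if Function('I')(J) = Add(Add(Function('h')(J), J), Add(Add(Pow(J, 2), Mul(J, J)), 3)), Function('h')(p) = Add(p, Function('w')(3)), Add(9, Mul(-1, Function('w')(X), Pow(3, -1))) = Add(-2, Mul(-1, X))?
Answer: 21252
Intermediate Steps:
Function('w')(X) = Add(33, Mul(3, X)) (Function('w')(X) = Add(27, Mul(-3, Add(-2, Mul(-1, X)))) = Add(27, Add(6, Mul(3, X))) = Add(33, Mul(3, X)))
Function('h')(p) = Add(42, p) (Function('h')(p) = Add(p, Add(33, Mul(3, 3))) = Add(p, Add(33, 9)) = Add(p, 42) = Add(42, p))
Function('I')(J) = Add(45, Mul(2, J), Mul(2, Pow(J, 2))) (Function('I')(J) = Add(Add(Add(42, J), J), Add(Add(Pow(J, 2), Mul(J, J)), 3)) = Add(Add(42, Mul(2, J)), Add(Add(Pow(J, 2), Pow(J, 2)), 3)) = Add(Add(42, Mul(2, J)), Add(Mul(2, Pow(J, 2)), 3)) = Add(Add(42, Mul(2, J)), Add(3, Mul(2, Pow(J, 2)))) = Add(45, Mul(2, J), Mul(2, Pow(J, 2))))
Mul(308, Function('I')(3)) = Mul(308, Add(45, Mul(2, 3), Mul(2, Pow(3, 2)))) = Mul(308, Add(45, 6, Mul(2, 9))) = Mul(308, Add(45, 6, 18)) = Mul(308, 69) = 21252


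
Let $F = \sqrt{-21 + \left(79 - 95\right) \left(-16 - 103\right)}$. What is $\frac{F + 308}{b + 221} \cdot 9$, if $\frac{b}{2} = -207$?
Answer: $- \frac{2772}{193} - \frac{9 \sqrt{1883}}{193} \approx -16.386$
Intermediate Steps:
$b = -414$ ($b = 2 \left(-207\right) = -414$)
$F = \sqrt{1883}$ ($F = \sqrt{-21 - -1904} = \sqrt{-21 + 1904} = \sqrt{1883} \approx 43.394$)
$\frac{F + 308}{b + 221} \cdot 9 = \frac{\sqrt{1883} + 308}{-414 + 221} \cdot 9 = \frac{308 + \sqrt{1883}}{-193} \cdot 9 = \left(308 + \sqrt{1883}\right) \left(- \frac{1}{193}\right) 9 = \left(- \frac{308}{193} - \frac{\sqrt{1883}}{193}\right) 9 = - \frac{2772}{193} - \frac{9 \sqrt{1883}}{193}$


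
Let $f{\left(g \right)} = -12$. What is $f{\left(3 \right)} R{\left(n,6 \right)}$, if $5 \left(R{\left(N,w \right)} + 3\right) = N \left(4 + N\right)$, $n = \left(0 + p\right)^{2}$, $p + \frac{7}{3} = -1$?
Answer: $- \frac{9908}{27} \approx -366.96$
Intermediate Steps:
$p = - \frac{10}{3}$ ($p = - \frac{7}{3} - 1 = - \frac{10}{3} \approx -3.3333$)
$n = \frac{100}{9}$ ($n = \left(0 - \frac{10}{3}\right)^{2} = \left(- \frac{10}{3}\right)^{2} = \frac{100}{9} \approx 11.111$)
$R{\left(N,w \right)} = -3 + \frac{N \left(4 + N\right)}{5}$
$f{\left(3 \right)} R{\left(n,6 \right)} = - 12 \left(-3 + \frac{\left(\frac{100}{9}\right)^{2}}{5} + \frac{4}{5} \cdot \frac{100}{9}\right) = - 12 \left(-3 + \frac{1}{5} \cdot \frac{10000}{81} + \frac{80}{9}\right) = - 12 \left(-3 + \frac{2000}{81} + \frac{80}{9}\right) = \left(-12\right) \frac{2477}{81} = - \frac{9908}{27}$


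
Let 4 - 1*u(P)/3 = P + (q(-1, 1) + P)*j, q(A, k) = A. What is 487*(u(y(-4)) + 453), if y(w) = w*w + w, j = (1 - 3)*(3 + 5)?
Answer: 466059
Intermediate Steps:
j = -16 (j = -2*8 = -16)
y(w) = w + w² (y(w) = w² + w = w + w²)
u(P) = -36 + 45*P (u(P) = 12 - 3*(P + (-1 + P)*(-16)) = 12 - 3*(P + (16 - 16*P)) = 12 - 3*(16 - 15*P) = 12 + (-48 + 45*P) = -36 + 45*P)
487*(u(y(-4)) + 453) = 487*((-36 + 45*(-4*(1 - 4))) + 453) = 487*((-36 + 45*(-4*(-3))) + 453) = 487*((-36 + 45*12) + 453) = 487*((-36 + 540) + 453) = 487*(504 + 453) = 487*957 = 466059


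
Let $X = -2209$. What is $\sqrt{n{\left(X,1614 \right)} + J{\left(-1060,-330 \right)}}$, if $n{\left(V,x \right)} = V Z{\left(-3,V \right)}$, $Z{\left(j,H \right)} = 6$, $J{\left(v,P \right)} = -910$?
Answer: $2 i \sqrt{3541} \approx 119.01 i$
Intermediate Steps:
$n{\left(V,x \right)} = 6 V$ ($n{\left(V,x \right)} = V 6 = 6 V$)
$\sqrt{n{\left(X,1614 \right)} + J{\left(-1060,-330 \right)}} = \sqrt{6 \left(-2209\right) - 910} = \sqrt{-13254 - 910} = \sqrt{-14164} = 2 i \sqrt{3541}$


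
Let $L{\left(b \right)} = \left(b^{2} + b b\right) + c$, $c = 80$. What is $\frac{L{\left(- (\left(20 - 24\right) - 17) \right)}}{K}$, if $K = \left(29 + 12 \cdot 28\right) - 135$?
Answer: $\frac{481}{115} \approx 4.1826$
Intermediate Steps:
$K = 230$ ($K = \left(29 + 336\right) - 135 = 365 - 135 = 230$)
$L{\left(b \right)} = 80 + 2 b^{2}$ ($L{\left(b \right)} = \left(b^{2} + b b\right) + 80 = \left(b^{2} + b^{2}\right) + 80 = 2 b^{2} + 80 = 80 + 2 b^{2}$)
$\frac{L{\left(- (\left(20 - 24\right) - 17) \right)}}{K} = \frac{80 + 2 \left(- (\left(20 - 24\right) - 17)\right)^{2}}{230} = \left(80 + 2 \left(- (\left(20 - 24\right) - 17)\right)^{2}\right) \frac{1}{230} = \left(80 + 2 \left(- (-4 - 17)\right)^{2}\right) \frac{1}{230} = \left(80 + 2 \left(\left(-1\right) \left(-21\right)\right)^{2}\right) \frac{1}{230} = \left(80 + 2 \cdot 21^{2}\right) \frac{1}{230} = \left(80 + 2 \cdot 441\right) \frac{1}{230} = \left(80 + 882\right) \frac{1}{230} = 962 \cdot \frac{1}{230} = \frac{481}{115}$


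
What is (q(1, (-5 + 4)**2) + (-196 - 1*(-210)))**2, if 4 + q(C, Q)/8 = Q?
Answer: 100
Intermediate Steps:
q(C, Q) = -32 + 8*Q
(q(1, (-5 + 4)**2) + (-196 - 1*(-210)))**2 = ((-32 + 8*(-5 + 4)**2) + (-196 - 1*(-210)))**2 = ((-32 + 8*(-1)**2) + (-196 + 210))**2 = ((-32 + 8*1) + 14)**2 = ((-32 + 8) + 14)**2 = (-24 + 14)**2 = (-10)**2 = 100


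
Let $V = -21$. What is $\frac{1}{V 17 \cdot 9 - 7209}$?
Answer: $- \frac{1}{10422} \approx -9.5951 \cdot 10^{-5}$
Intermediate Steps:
$\frac{1}{V 17 \cdot 9 - 7209} = \frac{1}{\left(-21\right) 17 \cdot 9 - 7209} = \frac{1}{\left(-357\right) 9 - 7209} = \frac{1}{-3213 - 7209} = \frac{1}{-10422} = - \frac{1}{10422}$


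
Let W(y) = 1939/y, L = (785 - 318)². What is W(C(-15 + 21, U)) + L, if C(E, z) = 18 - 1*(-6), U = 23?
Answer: 5236075/24 ≈ 2.1817e+5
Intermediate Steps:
C(E, z) = 24 (C(E, z) = 18 + 6 = 24)
L = 218089 (L = 467² = 218089)
W(C(-15 + 21, U)) + L = 1939/24 + 218089 = 5236075/24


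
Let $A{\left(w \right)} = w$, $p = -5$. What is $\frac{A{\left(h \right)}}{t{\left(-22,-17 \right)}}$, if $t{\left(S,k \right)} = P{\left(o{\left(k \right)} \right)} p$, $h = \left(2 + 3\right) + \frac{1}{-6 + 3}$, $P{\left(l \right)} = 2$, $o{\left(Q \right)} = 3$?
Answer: $- \frac{7}{15} \approx -0.46667$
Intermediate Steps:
$h = \frac{14}{3}$ ($h = 5 + \frac{1}{-3} = 5 - \frac{1}{3} = \frac{14}{3} \approx 4.6667$)
$t{\left(S,k \right)} = -10$ ($t{\left(S,k \right)} = 2 \left(-5\right) = -10$)
$\frac{A{\left(h \right)}}{t{\left(-22,-17 \right)}} = \frac{14}{3 \left(-10\right)} = \frac{14}{3} \left(- \frac{1}{10}\right) = - \frac{7}{15}$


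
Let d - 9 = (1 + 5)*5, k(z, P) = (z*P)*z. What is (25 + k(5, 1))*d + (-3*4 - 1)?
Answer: 1937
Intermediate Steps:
k(z, P) = P*z² (k(z, P) = (P*z)*z = P*z²)
d = 39 (d = 9 + (1 + 5)*5 = 9 + 6*5 = 9 + 30 = 39)
(25 + k(5, 1))*d + (-3*4 - 1) = (25 + 1*5²)*39 + (-3*4 - 1) = (25 + 1*25)*39 + (-12 - 1) = (25 + 25)*39 - 13 = 50*39 - 13 = 1950 - 13 = 1937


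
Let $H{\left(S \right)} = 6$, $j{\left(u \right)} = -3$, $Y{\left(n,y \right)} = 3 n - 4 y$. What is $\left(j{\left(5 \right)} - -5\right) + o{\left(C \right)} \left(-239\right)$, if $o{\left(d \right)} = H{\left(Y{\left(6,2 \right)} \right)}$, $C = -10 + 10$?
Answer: $-1432$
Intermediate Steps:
$Y{\left(n,y \right)} = - 4 y + 3 n$
$C = 0$
$o{\left(d \right)} = 6$
$\left(j{\left(5 \right)} - -5\right) + o{\left(C \right)} \left(-239\right) = \left(-3 - -5\right) + 6 \left(-239\right) = \left(-3 + 5\right) - 1434 = 2 - 1434 = -1432$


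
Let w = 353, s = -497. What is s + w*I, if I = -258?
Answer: -91571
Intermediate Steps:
s + w*I = -497 + 353*(-258) = -497 - 91074 = -91571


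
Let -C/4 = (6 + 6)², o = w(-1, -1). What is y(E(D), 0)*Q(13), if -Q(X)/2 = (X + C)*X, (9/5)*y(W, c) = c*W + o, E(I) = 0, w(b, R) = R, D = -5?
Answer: -73190/9 ≈ -8132.2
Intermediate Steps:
o = -1
C = -576 (C = -4*(6 + 6)² = -4*12² = -4*144 = -576)
y(W, c) = -5/9 + 5*W*c/9 (y(W, c) = 5*(c*W - 1)/9 = 5*(W*c - 1)/9 = 5*(-1 + W*c)/9 = -5/9 + 5*W*c/9)
Q(X) = -2*X*(-576 + X) (Q(X) = -2*(X - 576)*X = -2*(-576 + X)*X = -2*X*(-576 + X))
y(E(D), 0)*Q(13) = (-5/9 + (5/9)*0*0)*(2*13*(576 - 1*13)) = (-5/9 + 0)*(2*13*(576 - 13)) = -10*13*563/9 = -5/9*14638 = -73190/9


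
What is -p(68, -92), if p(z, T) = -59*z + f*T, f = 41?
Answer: 7784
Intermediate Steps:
p(z, T) = -59*z + 41*T
-p(68, -92) = -(-59*68 + 41*(-92)) = -(-4012 - 3772) = -1*(-7784) = 7784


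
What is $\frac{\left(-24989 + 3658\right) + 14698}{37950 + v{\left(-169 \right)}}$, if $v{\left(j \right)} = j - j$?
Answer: $- \frac{201}{1150} \approx -0.17478$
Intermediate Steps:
$v{\left(j \right)} = 0$
$\frac{\left(-24989 + 3658\right) + 14698}{37950 + v{\left(-169 \right)}} = \frac{\left(-24989 + 3658\right) + 14698}{37950 + 0} = \frac{-21331 + 14698}{37950} = \left(-6633\right) \frac{1}{37950} = - \frac{201}{1150}$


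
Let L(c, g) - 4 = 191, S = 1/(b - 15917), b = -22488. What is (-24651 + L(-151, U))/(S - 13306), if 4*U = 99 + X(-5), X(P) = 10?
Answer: 313077560/170338977 ≈ 1.8380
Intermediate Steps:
S = -1/38405 (S = 1/(-22488 - 15917) = 1/(-38405) = -1/38405 ≈ -2.6038e-5)
U = 109/4 (U = (99 + 10)/4 = (¼)*109 = 109/4 ≈ 27.250)
L(c, g) = 195 (L(c, g) = 4 + 191 = 195)
(-24651 + L(-151, U))/(S - 13306) = (-24651 + 195)/(-1/38405 - 13306) = -24456/(-511016931/38405) = -24456*(-38405/511016931) = 313077560/170338977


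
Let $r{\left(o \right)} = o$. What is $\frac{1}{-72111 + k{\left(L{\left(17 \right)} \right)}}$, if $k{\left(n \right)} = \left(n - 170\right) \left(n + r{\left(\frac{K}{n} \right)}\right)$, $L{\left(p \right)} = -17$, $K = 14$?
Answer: $- \frac{1}{68778} \approx -1.454 \cdot 10^{-5}$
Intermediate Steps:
$k{\left(n \right)} = \left(-170 + n\right) \left(n + \frac{14}{n}\right)$ ($k{\left(n \right)} = \left(n - 170\right) \left(n + \frac{14}{n}\right) = \left(-170 + n\right) \left(n + \frac{14}{n}\right)$)
$\frac{1}{-72111 + k{\left(L{\left(17 \right)} \right)}} = \frac{1}{-72111 + \left(14 + \left(-17\right)^{2} - \frac{2380}{-17} - -2890\right)} = \frac{1}{-72111 + \left(14 + 289 - -140 + 2890\right)} = \frac{1}{-72111 + \left(14 + 289 + 140 + 2890\right)} = \frac{1}{-72111 + 3333} = \frac{1}{-68778} = - \frac{1}{68778}$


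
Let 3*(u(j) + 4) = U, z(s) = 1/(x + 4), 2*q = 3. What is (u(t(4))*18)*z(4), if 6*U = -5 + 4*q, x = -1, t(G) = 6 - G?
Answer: -71/3 ≈ -23.667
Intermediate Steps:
q = 3/2 (q = (½)*3 = 3/2 ≈ 1.5000)
z(s) = ⅓ (z(s) = 1/(-1 + 4) = 1/3 = ⅓)
U = ⅙ (U = (-5 + 4*(3/2))/6 = (-5 + 6)/6 = (⅙)*1 = ⅙ ≈ 0.16667)
u(j) = -71/18 (u(j) = -4 + (⅓)*(⅙) = -4 + 1/18 = -71/18)
(u(t(4))*18)*z(4) = -71/18*18*(⅓) = -71*⅓ = -71/3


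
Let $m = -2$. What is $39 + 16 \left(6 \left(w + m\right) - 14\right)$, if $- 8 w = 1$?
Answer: $-389$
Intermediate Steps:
$w = - \frac{1}{8}$ ($w = \left(- \frac{1}{8}\right) 1 = - \frac{1}{8} \approx -0.125$)
$39 + 16 \left(6 \left(w + m\right) - 14\right) = 39 + 16 \left(6 \left(- \frac{1}{8} - 2\right) - 14\right) = 39 + 16 \left(6 \left(- \frac{17}{8}\right) - 14\right) = 39 + 16 \left(- \frac{51}{4} - 14\right) = 39 + 16 \left(- \frac{107}{4}\right) = 39 - 428 = -389$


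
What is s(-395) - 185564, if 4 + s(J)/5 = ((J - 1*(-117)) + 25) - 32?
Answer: -187009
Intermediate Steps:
s(J) = 530 + 5*J (s(J) = -20 + 5*(((J - 1*(-117)) + 25) - 32) = -20 + 5*(((J + 117) + 25) - 32) = -20 + 5*(((117 + J) + 25) - 32) = -20 + 5*((142 + J) - 32) = -20 + 5*(110 + J) = -20 + (550 + 5*J) = 530 + 5*J)
s(-395) - 185564 = (530 + 5*(-395)) - 185564 = (530 - 1975) - 185564 = -1445 - 185564 = -187009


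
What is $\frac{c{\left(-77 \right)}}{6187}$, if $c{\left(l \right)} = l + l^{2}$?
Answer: $\frac{5852}{6187} \approx 0.94585$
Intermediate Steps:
$\frac{c{\left(-77 \right)}}{6187} = \frac{\left(-77\right) \left(1 - 77\right)}{6187} = \left(-77\right) \left(-76\right) \frac{1}{6187} = 5852 \cdot \frac{1}{6187} = \frac{5852}{6187}$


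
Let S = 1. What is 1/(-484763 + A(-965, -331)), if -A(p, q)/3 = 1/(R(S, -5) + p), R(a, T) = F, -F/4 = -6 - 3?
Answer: -929/450344824 ≈ -2.0629e-6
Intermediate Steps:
F = 36 (F = -4*(-6 - 3) = -4*(-9) = 36)
R(a, T) = 36
A(p, q) = -3/(36 + p)
1/(-484763 + A(-965, -331)) = 1/(-484763 - 3/(36 - 965)) = 1/(-484763 - 3/(-929)) = 1/(-484763 - 3*(-1/929)) = 1/(-484763 + 3/929) = 1/(-450344824/929) = -929/450344824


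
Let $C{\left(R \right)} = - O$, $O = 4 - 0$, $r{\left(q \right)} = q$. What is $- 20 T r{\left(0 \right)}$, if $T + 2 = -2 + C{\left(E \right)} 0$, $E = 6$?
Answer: $0$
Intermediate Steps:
$O = 4$ ($O = 4 + 0 = 4$)
$C{\left(R \right)} = -4$ ($C{\left(R \right)} = \left(-1\right) 4 = -4$)
$T = -4$ ($T = -2 - 2 = -4$)
$- 20 T r{\left(0 \right)} = \left(-20\right) \left(-4\right) 0 = 80 \cdot 0 = 0$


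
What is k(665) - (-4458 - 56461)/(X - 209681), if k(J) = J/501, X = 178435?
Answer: -9741829/15654246 ≈ -0.62231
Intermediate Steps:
k(J) = J/501 (k(J) = J*(1/501) = J/501)
k(665) - (-4458 - 56461)/(X - 209681) = (1/501)*665 - (-4458 - 56461)/(178435 - 209681) = 665/501 - (-60919)/(-31246) = 665/501 - (-60919)*(-1)/31246 = 665/501 - 1*60919/31246 = 665/501 - 60919/31246 = -9741829/15654246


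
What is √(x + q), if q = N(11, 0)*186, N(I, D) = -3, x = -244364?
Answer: I*√244922 ≈ 494.9*I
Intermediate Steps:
q = -558 (q = -3*186 = -558)
√(x + q) = √(-244364 - 558) = √(-244922) = I*√244922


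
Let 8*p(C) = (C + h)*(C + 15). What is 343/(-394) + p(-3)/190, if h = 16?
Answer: -57487/74860 ≈ -0.76793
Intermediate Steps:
p(C) = (15 + C)*(16 + C)/8 (p(C) = ((C + 16)*(C + 15))/8 = ((16 + C)*(15 + C))/8 = ((15 + C)*(16 + C))/8 = (15 + C)*(16 + C)/8)
343/(-394) + p(-3)/190 = 343/(-394) + (30 + (⅛)*(-3)² + (31/8)*(-3))/190 = 343*(-1/394) + (30 + (⅛)*9 - 93/8)*(1/190) = -343/394 + (30 + 9/8 - 93/8)*(1/190) = -343/394 + (39/2)*(1/190) = -343/394 + 39/380 = -57487/74860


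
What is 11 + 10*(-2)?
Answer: -9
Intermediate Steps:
11 + 10*(-2) = 11 - 20 = -9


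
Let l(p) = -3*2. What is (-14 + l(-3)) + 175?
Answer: 155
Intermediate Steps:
l(p) = -6
(-14 + l(-3)) + 175 = (-14 - 6) + 175 = -20 + 175 = 155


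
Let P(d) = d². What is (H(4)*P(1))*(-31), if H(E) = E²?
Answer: -496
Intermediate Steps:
(H(4)*P(1))*(-31) = (4²*1²)*(-31) = (16*1)*(-31) = 16*(-31) = -496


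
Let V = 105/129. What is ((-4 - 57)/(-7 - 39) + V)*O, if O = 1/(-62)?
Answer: -4233/122636 ≈ -0.034517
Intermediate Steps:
O = -1/62 ≈ -0.016129
V = 35/43 (V = 105*(1/129) = 35/43 ≈ 0.81395)
((-4 - 57)/(-7 - 39) + V)*O = ((-4 - 57)/(-7 - 39) + 35/43)*(-1/62) = (-61/(-46) + 35/43)*(-1/62) = (-61*(-1/46) + 35/43)*(-1/62) = (61/46 + 35/43)*(-1/62) = (4233/1978)*(-1/62) = -4233/122636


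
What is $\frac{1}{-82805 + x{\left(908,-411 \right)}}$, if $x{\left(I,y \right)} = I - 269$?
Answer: $- \frac{1}{82166} \approx -1.217 \cdot 10^{-5}$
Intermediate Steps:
$x{\left(I,y \right)} = -269 + I$
$\frac{1}{-82805 + x{\left(908,-411 \right)}} = \frac{1}{-82805 + \left(-269 + 908\right)} = \frac{1}{-82805 + 639} = \frac{1}{-82166} = - \frac{1}{82166}$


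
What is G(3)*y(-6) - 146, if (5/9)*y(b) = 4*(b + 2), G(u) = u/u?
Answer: -874/5 ≈ -174.80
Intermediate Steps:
G(u) = 1
y(b) = 72/5 + 36*b/5 (y(b) = 9*(4*(b + 2))/5 = 9*(4*(2 + b))/5 = 9*(8 + 4*b)/5 = 72/5 + 36*b/5)
G(3)*y(-6) - 146 = 1*(72/5 + (36/5)*(-6)) - 146 = 1*(72/5 - 216/5) - 146 = 1*(-144/5) - 146 = -144/5 - 146 = -874/5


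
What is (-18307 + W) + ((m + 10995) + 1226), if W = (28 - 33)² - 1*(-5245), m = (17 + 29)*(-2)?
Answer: -908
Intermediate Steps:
m = -92 (m = 46*(-2) = -92)
W = 5270 (W = (-5)² + 5245 = 25 + 5245 = 5270)
(-18307 + W) + ((m + 10995) + 1226) = (-18307 + 5270) + ((-92 + 10995) + 1226) = -13037 + (10903 + 1226) = -13037 + 12129 = -908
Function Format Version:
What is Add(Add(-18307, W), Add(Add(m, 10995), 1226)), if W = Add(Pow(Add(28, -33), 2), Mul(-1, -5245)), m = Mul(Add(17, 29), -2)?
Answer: -908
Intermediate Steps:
m = -92 (m = Mul(46, -2) = -92)
W = 5270 (W = Add(Pow(-5, 2), 5245) = Add(25, 5245) = 5270)
Add(Add(-18307, W), Add(Add(m, 10995), 1226)) = Add(Add(-18307, 5270), Add(Add(-92, 10995), 1226)) = Add(-13037, Add(10903, 1226)) = Add(-13037, 12129) = -908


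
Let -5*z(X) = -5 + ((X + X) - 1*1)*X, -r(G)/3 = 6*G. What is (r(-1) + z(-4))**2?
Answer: 3481/25 ≈ 139.24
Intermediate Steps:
r(G) = -18*G
z(X) = 1 - X*(-1 + 2*X)/5 (z(X) = -(-5 + ((X + X) - 1*1)*X)/5 = -(-5 + (2*X - 1)*X)/5 = -(-5 + (-1 + 2*X)*X)/5 = -(-5 + X*(-1 + 2*X))/5 = 1 - X*(-1 + 2*X)/5)
(r(-1) + z(-4))**2 = (-18*(-1) + (1 - 2/5*(-4)**2 + (1/5)*(-4)))**2 = (18 + (1 - 2/5*16 - 4/5))**2 = (18 + (1 - 32/5 - 4/5))**2 = (18 - 31/5)**2 = (59/5)**2 = 3481/25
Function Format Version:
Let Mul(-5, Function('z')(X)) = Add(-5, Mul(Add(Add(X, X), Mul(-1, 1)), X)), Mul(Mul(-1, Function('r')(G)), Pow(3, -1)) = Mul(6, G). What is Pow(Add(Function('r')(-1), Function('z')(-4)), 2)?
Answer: Rational(3481, 25) ≈ 139.24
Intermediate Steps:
Function('r')(G) = Mul(-18, G) (Function('r')(G) = Mul(-3, Mul(6, G)) = Mul(-18, G))
Function('z')(X) = Add(1, Mul(Rational(-1, 5), X, Add(-1, Mul(2, X)))) (Function('z')(X) = Mul(Rational(-1, 5), Add(-5, Mul(Add(Add(X, X), Mul(-1, 1)), X))) = Mul(Rational(-1, 5), Add(-5, Mul(Add(Mul(2, X), -1), X))) = Mul(Rational(-1, 5), Add(-5, Mul(Add(-1, Mul(2, X)), X))) = Mul(Rational(-1, 5), Add(-5, Mul(X, Add(-1, Mul(2, X))))) = Add(1, Mul(Rational(-1, 5), X, Add(-1, Mul(2, X)))))
Pow(Add(Function('r')(-1), Function('z')(-4)), 2) = Pow(Add(Mul(-18, -1), Add(1, Mul(Rational(-2, 5), Pow(-4, 2)), Mul(Rational(1, 5), -4))), 2) = Pow(Add(18, Add(1, Mul(Rational(-2, 5), 16), Rational(-4, 5))), 2) = Pow(Add(18, Add(1, Rational(-32, 5), Rational(-4, 5))), 2) = Pow(Add(18, Rational(-31, 5)), 2) = Pow(Rational(59, 5), 2) = Rational(3481, 25)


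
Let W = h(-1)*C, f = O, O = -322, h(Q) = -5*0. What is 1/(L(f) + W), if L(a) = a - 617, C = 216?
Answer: -1/939 ≈ -0.0010650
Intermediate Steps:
h(Q) = 0
f = -322
L(a) = -617 + a
W = 0 (W = 0*216 = 0)
1/(L(f) + W) = 1/((-617 - 322) + 0) = 1/(-939 + 0) = 1/(-939) = -1/939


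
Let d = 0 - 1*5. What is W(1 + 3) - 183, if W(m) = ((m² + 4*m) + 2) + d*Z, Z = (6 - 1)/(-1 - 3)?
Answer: -571/4 ≈ -142.75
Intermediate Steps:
Z = -5/4 (Z = 5/(-4) = 5*(-¼) = -5/4 ≈ -1.2500)
d = -5 (d = 0 - 5 = -5)
W(m) = 33/4 + m² + 4*m (W(m) = ((m² + 4*m) + 2) - 5*(-5/4) = (2 + m² + 4*m) + 25/4 = 33/4 + m² + 4*m)
W(1 + 3) - 183 = (33/4 + (1 + 3)² + 4*(1 + 3)) - 183 = (33/4 + 4² + 4*4) - 183 = (33/4 + 16 + 16) - 183 = 161/4 - 183 = -571/4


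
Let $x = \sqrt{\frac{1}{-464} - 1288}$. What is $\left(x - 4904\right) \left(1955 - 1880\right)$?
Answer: $-367800 + \frac{75 i \sqrt{17331357}}{116} \approx -3.678 \cdot 10^{5} + 2691.7 i$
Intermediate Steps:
$x = \frac{i \sqrt{17331357}}{116}$ ($x = \sqrt{- \frac{1}{464} - 1288} = \sqrt{- \frac{597633}{464}} = \frac{i \sqrt{17331357}}{116} \approx 35.889 i$)
$\left(x - 4904\right) \left(1955 - 1880\right) = \left(\frac{i \sqrt{17331357}}{116} - 4904\right) \left(1955 - 1880\right) = \left(-4904 + \frac{i \sqrt{17331357}}{116}\right) 75 = -367800 + \frac{75 i \sqrt{17331357}}{116}$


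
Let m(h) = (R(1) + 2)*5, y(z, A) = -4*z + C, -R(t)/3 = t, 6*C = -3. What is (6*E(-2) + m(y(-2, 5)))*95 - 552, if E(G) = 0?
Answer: -1027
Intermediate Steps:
C = -½ (C = (⅙)*(-3) = -½ ≈ -0.50000)
R(t) = -3*t
y(z, A) = -½ - 4*z (y(z, A) = -4*z - ½ = -½ - 4*z)
m(h) = -5 (m(h) = (-3*1 + 2)*5 = (-3 + 2)*5 = -1*5 = -5)
(6*E(-2) + m(y(-2, 5)))*95 - 552 = (6*0 - 5)*95 - 552 = (0 - 5)*95 - 552 = -5*95 - 552 = -475 - 552 = -1027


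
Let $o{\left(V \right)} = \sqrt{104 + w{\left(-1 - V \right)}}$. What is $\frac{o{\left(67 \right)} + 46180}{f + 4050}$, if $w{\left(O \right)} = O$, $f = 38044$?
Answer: $\frac{23093}{21047} \approx 1.0972$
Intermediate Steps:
$o{\left(V \right)} = \sqrt{103 - V}$ ($o{\left(V \right)} = \sqrt{104 - \left(1 + V\right)} = \sqrt{103 - V}$)
$\frac{o{\left(67 \right)} + 46180}{f + 4050} = \frac{\sqrt{103 - 67} + 46180}{38044 + 4050} = \frac{\sqrt{103 - 67} + 46180}{42094} = \left(\sqrt{36} + 46180\right) \frac{1}{42094} = \left(6 + 46180\right) \frac{1}{42094} = 46186 \cdot \frac{1}{42094} = \frac{23093}{21047}$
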